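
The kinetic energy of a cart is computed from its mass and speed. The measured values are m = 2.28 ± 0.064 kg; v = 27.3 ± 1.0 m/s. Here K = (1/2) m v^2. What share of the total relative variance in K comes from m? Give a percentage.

(δK/K)² = (1·δm/m)² + (2·δv/v)²
  m term: (1×0.0281)² = 0.000788
  v term: (2×0.0366)² = 0.00537
Total = 0.00615. Share from m = 0.000788/0.00615 = 0.128.

12.8%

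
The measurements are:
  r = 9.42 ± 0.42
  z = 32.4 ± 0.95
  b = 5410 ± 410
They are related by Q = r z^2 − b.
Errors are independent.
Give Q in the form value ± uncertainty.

4480 ± 836

Let p = r·z^2 = 9890. δp/p = √((1·δr/r)² + (2·δz/z)²) = √(0.00199 + 0.00344) = 0.0737, so δp = 728.
Q = p − b: δQ = √(δp² + δb²) = √(5.31e+05 + 1.68e+05) = 836
Q = 4480.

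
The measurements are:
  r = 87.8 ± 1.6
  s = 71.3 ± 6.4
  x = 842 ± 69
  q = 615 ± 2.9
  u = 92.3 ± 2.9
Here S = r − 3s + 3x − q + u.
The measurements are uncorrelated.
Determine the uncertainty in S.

Each term contributes (cᵢ δxᵢ)² to (δS)²:
  (δr)² = 2.56;  (3·δs)² = 369;  (3·δx)² = 42800;  (δq)² = 8.41;  (δu)² = 8.41
δS = √(43200) = 208

208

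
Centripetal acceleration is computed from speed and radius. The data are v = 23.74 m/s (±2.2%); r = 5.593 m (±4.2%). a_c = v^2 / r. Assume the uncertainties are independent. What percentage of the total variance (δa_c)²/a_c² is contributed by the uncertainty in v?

52.3%

(δa_c/a_c)² = (2·δv/v)² + (-1·δr/r)²
  v term: (2×0.0220)² = 0.00194
  r term: (-1×0.0420)² = 0.00176
Total = 0.00370. Share from v = 0.00194/0.00370 = 0.523.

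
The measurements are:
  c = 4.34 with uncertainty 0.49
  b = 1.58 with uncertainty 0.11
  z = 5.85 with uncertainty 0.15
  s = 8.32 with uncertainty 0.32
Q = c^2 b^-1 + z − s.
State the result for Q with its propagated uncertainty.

Let p = c^2·b^-1 = 11.9. δp/p = √((2·δc/c)² + (-1·δb/b)²) = √(0.0510 + 0.00485) = 0.236, so δp = 2.82.
Q = p + z − s: δQ = √(δp² + δz² + δs²) = √(7.94 + 0.0225 + 0.102) = 2.84
Q = 9.45.

9.45 ± 2.84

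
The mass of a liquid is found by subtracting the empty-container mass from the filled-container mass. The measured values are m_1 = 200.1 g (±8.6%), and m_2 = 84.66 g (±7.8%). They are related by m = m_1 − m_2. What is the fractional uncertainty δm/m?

Each term contributes (cᵢ δxᵢ)² to (δm)²:
  (δm_1)² = 296;  (δm_2)² = 43.6
δm = √(340) = 18.4 g
m = 115.4 g, so δm/m = 18.4/115.4 = 0.160.

0.160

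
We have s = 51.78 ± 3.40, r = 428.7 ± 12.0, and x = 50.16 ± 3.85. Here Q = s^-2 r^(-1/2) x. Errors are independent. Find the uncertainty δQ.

0.000138

For a monomial Q ∝ s^-2, r^(-1/2), x, fractional errors add in quadrature:
  (-2·δs/s)² = (-2×0.0657)² = 0.0172;  (−½·δr/r)² = (-0.5×0.0280)² = 0.000196;  (1·δx/x)² = (1×0.0768)² = 0.00589
δQ/Q = √(0.0233) = 0.153
Q = 0.0009036, so δQ = 0.153 × 0.0009036 = 0.000138.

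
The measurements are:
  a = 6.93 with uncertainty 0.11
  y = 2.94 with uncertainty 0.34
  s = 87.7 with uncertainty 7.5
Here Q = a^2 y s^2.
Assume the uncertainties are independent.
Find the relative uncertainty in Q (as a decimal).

Each factor contributes (exponent × relative error)² to (δQ/Q)²:
  (2·δa/a)² = (2×0.0159)² = 0.00101;  (1·δy/y)² = (1×0.116)² = 0.0134;  (2·δs/s)² = (2×0.0855)² = 0.0293
δQ/Q = √(0.0436) = 0.209

0.209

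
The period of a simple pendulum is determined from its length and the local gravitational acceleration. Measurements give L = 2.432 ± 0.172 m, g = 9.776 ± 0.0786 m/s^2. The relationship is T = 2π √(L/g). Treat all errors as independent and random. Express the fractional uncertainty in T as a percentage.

3.56%

Each factor contributes (exponent × relative error)² to (δT/T)²:
  (½·δL/L)² = (0.5×0.0707)² = 0.00125;  (−½·δg/g)² = (-0.5×0.00804)² = 1.62e-05
δT/T = √(0.00127) = 0.0356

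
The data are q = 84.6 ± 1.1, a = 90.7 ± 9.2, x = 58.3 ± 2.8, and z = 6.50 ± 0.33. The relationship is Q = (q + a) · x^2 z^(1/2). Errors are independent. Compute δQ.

Let u = q + a = 175. δu = √(δq² + δa²) = √(1.21 + 84.6) = 9.27, so δu/u = 0.0529.
Q is then a monomial in u, x, z:
δQ/Q = √((δu/u)² + (2·δx/x)² + (½·δz/z)²) = √(0.00279 + 0.00923 + 0.000644) = 0.113
Q = 1.52e+06, so δQ = 0.113 × 1.52e+06 = 1.71e+05.

1.71e+05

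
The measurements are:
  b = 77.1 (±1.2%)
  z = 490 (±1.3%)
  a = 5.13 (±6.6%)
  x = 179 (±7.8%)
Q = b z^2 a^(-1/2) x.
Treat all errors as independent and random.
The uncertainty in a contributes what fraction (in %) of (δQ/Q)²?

13.6%

(δQ/Q)² = (1·δb/b)² + (2·δz/z)² + (−½·δa/a)² + (1·δx/x)²
  b term: (1×0.0120)² = 0.000144
  z term: (2×0.0130)² = 0.000676
  a term: (-0.5×0.0660)² = 0.00109
  x term: (1×0.0780)² = 0.00608
Total = 0.00799. Share from a = 0.00109/0.00799 = 0.136.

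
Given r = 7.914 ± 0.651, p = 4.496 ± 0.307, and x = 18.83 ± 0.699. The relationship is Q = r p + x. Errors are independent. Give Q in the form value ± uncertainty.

54.41 ± 3.87

Let w = r·p = 35.58. δw/w = √((1·δr/r)² + (1·δp/p)²) = √(0.00677 + 0.00466) = 0.107, so δw = 3.80.
Q = w + x: δQ = √(δw² + δx²) = √(14.5 + 0.489) = 3.87
Q = 54.41.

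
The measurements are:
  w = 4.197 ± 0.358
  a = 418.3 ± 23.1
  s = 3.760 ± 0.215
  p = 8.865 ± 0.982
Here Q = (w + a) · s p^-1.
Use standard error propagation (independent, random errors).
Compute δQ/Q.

0.136

Let u = w + a = 422.5. δu = √(δw² + δa²) = √(0.128 + 534) = 23.1, so δu/u = 0.0547.
Q is then a monomial in u, s, p:
δQ/Q = √((δu/u)² + (1·δs/s)² + (-1·δp/p)²) = √(0.00299 + 0.00327 + 0.0123) = 0.136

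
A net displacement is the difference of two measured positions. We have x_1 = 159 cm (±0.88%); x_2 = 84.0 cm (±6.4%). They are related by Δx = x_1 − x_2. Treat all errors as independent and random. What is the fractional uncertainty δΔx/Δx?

Sums and differences: (δΔx)² = Σ (cᵢ δxᵢ)².
  (δx_1)² = 1.96;  (δx_2)² = 28.9
δΔx = √(30.9) = 5.56 cm
Δx = 75.0 cm, so δΔx/Δx = 5.56/75.0 = 0.0741.

0.0741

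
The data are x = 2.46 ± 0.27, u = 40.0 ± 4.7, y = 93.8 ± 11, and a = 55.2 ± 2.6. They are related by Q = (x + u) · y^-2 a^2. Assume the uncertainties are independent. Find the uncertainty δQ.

4.06

Let w = x + u = 42.5. δw = √(δx² + δu²) = √(0.0729 + 22.1) = 4.71, so δw/w = 0.111.
Q is then a monomial in w, y, a:
δQ/Q = √((δw/w)² + (-2·δy/y)² + (2·δa/a)²) = √(0.0123 + 0.0550 + 0.00887) = 0.276
Q = 14.7, so δQ = 0.276 × 14.7 = 4.06.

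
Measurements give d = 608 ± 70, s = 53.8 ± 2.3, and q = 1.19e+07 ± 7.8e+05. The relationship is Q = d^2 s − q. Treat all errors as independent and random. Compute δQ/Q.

0.591

Let p = d^2·s = 1.99e+07. δp/p = √((2·δd/d)² + (1·δs/s)²) = √(0.0530 + 0.00183) = 0.234, so δp = 4.66e+06.
Q = p − q: δQ = √(δp² + δq²) = √(2.17e+13 + 6.08e+11) = 4.72e+06
Q = 7.99e+06, so δQ/Q = 4.72e+06/7.99e+06 = 0.591.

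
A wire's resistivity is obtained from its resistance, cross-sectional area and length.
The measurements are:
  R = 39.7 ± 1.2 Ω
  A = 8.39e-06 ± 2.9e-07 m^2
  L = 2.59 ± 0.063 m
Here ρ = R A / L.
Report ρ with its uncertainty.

(1.29 ± 0.0668) × 10^-4 Ω·m

Since ρ is a product/quotient, work with relative uncertainties:
  (1·δR/R)² = (1×0.0302)² = 0.000914;  (1·δA/A)² = (1×0.0346)² = 0.00119;  (-1·δL/L)² = (-1×0.0243)² = 0.000592
δρ/ρ = √(0.00270) = 0.0520
ρ = 0.000129 Ω·m, so δρ = 0.0520 × 0.000129 = 6.68e-06 Ω·m.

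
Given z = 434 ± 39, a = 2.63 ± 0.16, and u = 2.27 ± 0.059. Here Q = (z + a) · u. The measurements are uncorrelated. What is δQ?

92.2

Let w = z + a = 437. δw = √(δz² + δa²) = √(1520 + 0.0256) = 39.0, so δw/w = 0.0893.
Q is then a monomial in w, u:
δQ/Q = √((δw/w)² + (1·δu/u)²) = √(0.00798 + 0.000676) = 0.0930
Q = 991, so δQ = 0.0930 × 991 = 92.2.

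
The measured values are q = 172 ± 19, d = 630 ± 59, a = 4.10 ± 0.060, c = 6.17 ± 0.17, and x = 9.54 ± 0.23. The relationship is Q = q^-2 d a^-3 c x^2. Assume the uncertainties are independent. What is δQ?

Since Q is a product/quotient, work with relative uncertainties:
  (-2·δq/q)² = (-2×0.110)² = 0.0488;  (1·δd/d)² = (1×0.0937)² = 0.00877;  (-3·δa/a)² = (-3×0.0146)² = 0.00193;  (1·δc/c)² = (1×0.0276)² = 0.000759;  (2·δx/x)² = (2×0.0241)² = 0.00232
δQ/Q = √(0.0626) = 0.250
Q = 0.174, so δQ = 0.250 × 0.174 = 0.0434.

0.0434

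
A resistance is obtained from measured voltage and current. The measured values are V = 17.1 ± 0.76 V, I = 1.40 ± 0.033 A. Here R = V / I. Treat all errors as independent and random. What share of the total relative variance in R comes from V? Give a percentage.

(δR/R)² = (1·δV/V)² + (-1·δI/I)²
  V term: (1×0.0444)² = 0.00198
  I term: (-1×0.0236)² = 0.000556
Total = 0.00253. Share from V = 0.00198/0.00253 = 0.780.

78.0%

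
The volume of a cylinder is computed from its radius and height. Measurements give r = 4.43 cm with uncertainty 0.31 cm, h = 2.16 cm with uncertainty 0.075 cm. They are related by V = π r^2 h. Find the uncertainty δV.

Since V is a product/quotient, work with relative uncertainties:
  (2·δr/r)² = (2×0.0700)² = 0.0196;  (1·δh/h)² = (1×0.0347)² = 0.00121
δV/V = √(0.0208) = 0.144
V = 133 cm^3, so δV = 0.144 × 133 = 19.2 cm^3.

19.2 cm^3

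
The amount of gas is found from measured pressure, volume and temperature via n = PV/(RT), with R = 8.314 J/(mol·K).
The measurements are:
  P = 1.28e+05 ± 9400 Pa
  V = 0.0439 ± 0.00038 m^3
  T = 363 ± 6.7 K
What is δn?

For a monomial n ∝ P, V, T^-1, fractional errors add in quadrature:
  (1·δP/P)² = (1×0.0734)² = 0.00539;  (1·δV/V)² = (1×0.00866)² = 7.49e-05;  (-1·δT/T)² = (-1×0.0185)² = 0.000341
δn/n = √(0.00581) = 0.0762
n = 1.86 mol, so δn = 0.0762 × 1.86 = 0.142 mol.

0.142 mol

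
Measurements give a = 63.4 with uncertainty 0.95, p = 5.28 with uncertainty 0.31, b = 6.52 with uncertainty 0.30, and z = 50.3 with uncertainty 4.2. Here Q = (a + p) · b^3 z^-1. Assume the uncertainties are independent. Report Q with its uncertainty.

378 ± 61.3

Let u = a + p = 68.7. δu = √(δa² + δp²) = √(0.902 + 0.0961) = 0.999, so δu/u = 0.0146.
Q is then a monomial in u, b, z:
δQ/Q = √((δu/u)² + (3·δb/b)² + (-1·δz/z)²) = √(0.000212 + 0.0191 + 0.00697) = 0.162
Q = 378, so δQ = 0.162 × 378 = 61.3.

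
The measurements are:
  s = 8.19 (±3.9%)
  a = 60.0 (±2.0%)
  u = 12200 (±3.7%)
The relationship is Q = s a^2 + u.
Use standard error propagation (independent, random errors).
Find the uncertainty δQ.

1710

Let p = s·a^2 = 29500. δp/p = √((1·δs/s)² + (2·δa/a)²) = √(0.00152 + 0.00160) = 0.0559, so δp = 1650.
Q = p + u: δQ = √(δp² + δu²) = √(2.71e+06 + 2.04e+05) = 1710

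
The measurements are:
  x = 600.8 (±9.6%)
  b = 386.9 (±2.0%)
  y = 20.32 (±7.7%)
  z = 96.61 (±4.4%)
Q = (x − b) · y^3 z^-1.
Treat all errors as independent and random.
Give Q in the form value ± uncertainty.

Let u = x − b = 213.9. δu = √(δx² + δb²) = √(3330 + 59.9) = 58.2, so δu/u = 0.272.
Q is then a monomial in u, y, z:
δQ/Q = √((δu/u)² + (3·δy/y)² + (-1·δz/z)²) = √(0.0740 + 0.0534 + 0.00194) = 0.360
Q = 18580, so δQ = 0.360 × 18580 = 6680.

18580 ± 6680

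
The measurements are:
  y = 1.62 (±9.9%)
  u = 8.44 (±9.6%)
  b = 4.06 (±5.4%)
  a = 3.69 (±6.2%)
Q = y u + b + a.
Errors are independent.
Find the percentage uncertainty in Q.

Let p = y·u = 13.7. δp/p = √((1·δy/y)² + (1·δu/u)²) = √(0.00980 + 0.00922) = 0.138, so δp = 1.89.
Q = p + b + a: δQ = √(δp² + δb² + δa²) = √(3.56 + 0.0481 + 0.0523) = 1.91
Q = 21.4, so δQ/Q = 1.91/21.4 = 0.0892.

8.92%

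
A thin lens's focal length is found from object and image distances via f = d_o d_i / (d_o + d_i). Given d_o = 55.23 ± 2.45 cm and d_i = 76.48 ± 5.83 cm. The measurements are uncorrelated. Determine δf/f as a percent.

∂f/∂d_o = (d_i/(d_o+d_i))² = 0.337;  ∂f/∂d_i = (d_o/(d_o+d_i))² = 0.176
δf = √((∂f/∂d_o · δd_o)² + (∂f/∂d_i · δd_i)²) = √(0.682 + 1.05) = 1.32 cm
f = 32.07 cm, so δf/f = 1.32/32.07 = 0.0411.

4.11%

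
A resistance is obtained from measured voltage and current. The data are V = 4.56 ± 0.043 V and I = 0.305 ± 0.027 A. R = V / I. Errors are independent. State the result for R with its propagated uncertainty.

15.0 ± 1.33 Ω

Since R is a product/quotient, work with relative uncertainties:
  (1·δV/V)² = (1×0.00943)² = 8.89e-05;  (-1·δI/I)² = (-1×0.0885)² = 0.00784
δR/R = √(0.00793) = 0.0890
R = 15.0 Ω, so δR = 0.0890 × 15.0 = 1.33 Ω.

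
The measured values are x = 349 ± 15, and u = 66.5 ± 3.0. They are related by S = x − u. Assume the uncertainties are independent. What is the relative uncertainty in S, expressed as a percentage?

5.41%

Each term contributes (cᵢ δxᵢ)² to (δS)²:
  (δx)² = 225;  (δu)² = 9.00
δS = √(234) = 15.3
S = 282, so δS/S = 15.3/282 = 0.0541.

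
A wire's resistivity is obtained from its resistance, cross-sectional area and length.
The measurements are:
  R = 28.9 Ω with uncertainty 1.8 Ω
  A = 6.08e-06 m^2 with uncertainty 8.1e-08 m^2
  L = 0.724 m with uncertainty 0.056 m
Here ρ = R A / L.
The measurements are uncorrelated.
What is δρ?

2.43e-05 Ω·m

Products/powers → add relative errors in quadrature, weighted by exponent:
  (1·δR/R)² = (1×0.0623)² = 0.00388;  (1·δA/A)² = (1×0.0133)² = 0.000177;  (-1·δL/L)² = (-1×0.0773)² = 0.00598
δρ/ρ = √(0.0100) = 0.100
ρ = 0.000243 Ω·m, so δρ = 0.100 × 0.000243 = 2.43e-05 Ω·m.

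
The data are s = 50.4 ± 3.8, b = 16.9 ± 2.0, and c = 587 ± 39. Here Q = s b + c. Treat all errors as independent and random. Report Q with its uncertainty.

1440 ± 126

Let p = s·b = 852. δp/p = √((1·δs/s)² + (1·δb/b)²) = √(0.00568 + 0.0140) = 0.140, so δp = 120.
Q = p + c: δQ = √(δp² + δc²) = √(14300 + 1520) = 126
Q = 1440.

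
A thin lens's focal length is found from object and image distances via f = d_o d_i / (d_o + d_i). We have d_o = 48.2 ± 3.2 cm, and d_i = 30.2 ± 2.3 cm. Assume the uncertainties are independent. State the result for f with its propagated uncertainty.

∂f/∂d_o = (d_i/(d_o+d_i))² = 0.148;  ∂f/∂d_i = (d_o/(d_o+d_i))² = 0.378
δf = √((∂f/∂d_o · δd_o)² + (∂f/∂d_i · δd_i)²) = √(0.225 + 0.756) = 0.991 cm
f = 18.6 cm.

18.6 ± 0.991 cm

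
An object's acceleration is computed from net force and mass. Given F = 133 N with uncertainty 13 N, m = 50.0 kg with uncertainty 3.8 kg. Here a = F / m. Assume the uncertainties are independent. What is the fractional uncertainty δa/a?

0.124

For a monomial a ∝ F, m^-1, fractional errors add in quadrature:
  (1·δF/F)² = (1×0.0977)² = 0.00955;  (-1·δm/m)² = (-1×0.0760)² = 0.00578
δa/a = √(0.0153) = 0.124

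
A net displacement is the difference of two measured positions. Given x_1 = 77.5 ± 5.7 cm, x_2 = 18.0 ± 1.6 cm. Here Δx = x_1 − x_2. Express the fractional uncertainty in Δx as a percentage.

9.95%

For a sum/difference, combine absolute errors in quadrature:
  (δx_1)² = 32.5;  (δx_2)² = 2.56
δΔx = √(35.1) = 5.92 cm
Δx = 59.5 cm, so δΔx/Δx = 5.92/59.5 = 0.0995.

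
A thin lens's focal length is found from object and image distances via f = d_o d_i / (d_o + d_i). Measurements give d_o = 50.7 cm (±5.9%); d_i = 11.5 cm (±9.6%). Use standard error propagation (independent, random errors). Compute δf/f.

∂f/∂d_o = (d_i/(d_o+d_i))² = 0.0342;  ∂f/∂d_i = (d_o/(d_o+d_i))² = 0.664
δf = √((∂f/∂d_o · δd_o)² + (∂f/∂d_i · δd_i)²) = √(0.0105 + 0.538) = 0.741 cm
f = 9.37 cm, so δf/f = 0.741/9.37 = 0.0790.

0.0790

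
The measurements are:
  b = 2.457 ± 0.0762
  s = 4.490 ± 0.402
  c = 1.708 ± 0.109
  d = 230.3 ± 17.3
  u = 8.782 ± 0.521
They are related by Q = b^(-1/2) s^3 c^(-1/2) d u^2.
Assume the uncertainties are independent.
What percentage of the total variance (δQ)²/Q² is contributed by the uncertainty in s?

77.5%

(δQ/Q)² = (−½·δb/b)² + (3·δs/s)² + (−½·δc/c)² + (1·δd/d)² + (2·δu/u)²
  b term: (-0.5×0.0310)² = 0.000240
  s term: (3×0.0895)² = 0.0721
  c term: (-0.5×0.0638)² = 0.00102
  d term: (1×0.0751)² = 0.00564
  u term: (2×0.0593)² = 0.0141
Total = 0.0931. Share from s = 0.0721/0.0931 = 0.775.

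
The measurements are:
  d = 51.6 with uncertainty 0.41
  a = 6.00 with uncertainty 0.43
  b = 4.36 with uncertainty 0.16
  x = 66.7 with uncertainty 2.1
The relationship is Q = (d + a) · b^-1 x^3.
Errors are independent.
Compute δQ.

Let u = d + a = 57.6. δu = √(δd² + δa²) = √(0.168 + 0.185) = 0.594, so δu/u = 0.0103.
Q is then a monomial in u, b, x:
δQ/Q = √((δu/u)² + (-1·δb/b)² + (3·δx/x)²) = √(0.000106 + 0.00135 + 0.00892) = 0.102
Q = 3.92e+06, so δQ = 0.102 × 3.92e+06 = 3.99e+05.

3.99e+05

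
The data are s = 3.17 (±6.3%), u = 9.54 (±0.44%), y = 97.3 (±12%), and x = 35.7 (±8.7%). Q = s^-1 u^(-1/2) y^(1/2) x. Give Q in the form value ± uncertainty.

36.0 ± 4.43

Each factor contributes (exponent × relative error)² to (δQ/Q)²:
  (-1·δs/s)² = (-1×0.0630)² = 0.00397;  (−½·δu/u)² = (-0.5×0.00440)² = 4.84e-06;  (½·δy/y)² = (0.5×0.120)² = 0.00360;  (1·δx/x)² = (1×0.0870)² = 0.00757
δQ/Q = √(0.0151) = 0.123
Q = 36.0, so δQ = 0.123 × 36.0 = 4.43.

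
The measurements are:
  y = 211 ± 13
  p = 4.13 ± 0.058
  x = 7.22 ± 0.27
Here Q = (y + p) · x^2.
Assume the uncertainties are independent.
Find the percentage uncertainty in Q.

9.62%

Let u = y + p = 215. δu = √(δy² + δp²) = √(169 + 0.00336) = 13.0, so δu/u = 0.0604.
Q is then a monomial in u, x:
δQ/Q = √((δu/u)² + (2·δx/x)²) = √(0.00365 + 0.00559) = 0.0962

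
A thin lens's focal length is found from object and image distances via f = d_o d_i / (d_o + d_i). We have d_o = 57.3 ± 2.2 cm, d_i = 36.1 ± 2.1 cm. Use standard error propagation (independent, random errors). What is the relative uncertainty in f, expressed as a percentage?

∂f/∂d_o = (d_i/(d_o+d_i))² = 0.149;  ∂f/∂d_i = (d_o/(d_o+d_i))² = 0.376
δf = √((∂f/∂d_o · δd_o)² + (∂f/∂d_i · δd_i)²) = √(0.108 + 0.625) = 0.856 cm
f = 22.1 cm, so δf/f = 0.856/22.1 = 0.0387.

3.87%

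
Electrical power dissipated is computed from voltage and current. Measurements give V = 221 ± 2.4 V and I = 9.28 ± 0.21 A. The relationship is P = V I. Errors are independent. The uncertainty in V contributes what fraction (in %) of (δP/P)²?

(δP/P)² = (1·δV/V)² + (1·δI/I)²
  V term: (1×0.0109)² = 0.000118
  I term: (1×0.0226)² = 0.000512
Total = 0.000630. Share from V = 0.000118/0.000630 = 0.187.

18.7%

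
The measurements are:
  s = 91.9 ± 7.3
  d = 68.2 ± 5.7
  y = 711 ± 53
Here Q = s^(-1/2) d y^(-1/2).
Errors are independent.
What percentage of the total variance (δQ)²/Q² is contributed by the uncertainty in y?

(δQ/Q)² = (−½·δs/s)² + (1·δd/d)² + (−½·δy/y)²
  s term: (-0.5×0.0794)² = 0.00158
  d term: (1×0.0836)² = 0.00699
  y term: (-0.5×0.0745)² = 0.00139
Total = 0.00995. Share from y = 0.00139/0.00995 = 0.140.

14.0%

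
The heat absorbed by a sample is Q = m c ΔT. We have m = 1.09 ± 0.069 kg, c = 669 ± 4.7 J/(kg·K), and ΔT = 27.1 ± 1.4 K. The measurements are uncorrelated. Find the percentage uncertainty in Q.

Q is a product of powers, so relative uncertainties combine in quadrature:
  (1·δm/m)² = (1×0.0633)² = 0.00401;  (1·δc/c)² = (1×0.00703)² = 4.94e-05;  (1·δΔT/ΔT)² = (1×0.0517)² = 0.00267
δQ/Q = √(0.00673) = 0.0820

8.20%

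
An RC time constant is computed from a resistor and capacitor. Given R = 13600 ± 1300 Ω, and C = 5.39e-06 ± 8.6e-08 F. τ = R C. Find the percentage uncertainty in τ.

Each factor contributes (exponent × relative error)² to (δτ/τ)²:
  (1·δR/R)² = (1×0.0956)² = 0.00914;  (1·δC/C)² = (1×0.0160)² = 0.000255
δτ/τ = √(0.00939) = 0.0969

9.69%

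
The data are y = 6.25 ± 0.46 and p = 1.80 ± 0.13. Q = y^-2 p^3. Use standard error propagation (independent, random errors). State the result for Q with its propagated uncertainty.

0.149 ± 0.0391

For a monomial Q ∝ y^-2, p^3, fractional errors add in quadrature:
  (-2·δy/y)² = (-2×0.0736)² = 0.0217;  (3·δp/p)² = (3×0.0722)² = 0.0469
δQ/Q = √(0.0686) = 0.262
Q = 0.149, so δQ = 0.262 × 0.149 = 0.0391.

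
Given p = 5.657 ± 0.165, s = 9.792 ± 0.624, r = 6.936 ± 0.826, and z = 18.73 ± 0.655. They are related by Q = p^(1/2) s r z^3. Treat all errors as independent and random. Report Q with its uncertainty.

Each factor contributes (exponent × relative error)² to (δQ/Q)²:
  (½·δp/p)² = (0.5×0.0292)² = 0.000213;  (1·δs/s)² = (1×0.0637)² = 0.00406;  (1·δr/r)² = (1×0.119)² = 0.0142;  (3·δz/z)² = (3×0.0350)² = 0.0110
δQ/Q = √(0.0295) = 0.172
Q = 1.061e+06, so δQ = 0.172 × 1.061e+06 = 1.82e+05.

(1.061 ± 0.182) × 10^6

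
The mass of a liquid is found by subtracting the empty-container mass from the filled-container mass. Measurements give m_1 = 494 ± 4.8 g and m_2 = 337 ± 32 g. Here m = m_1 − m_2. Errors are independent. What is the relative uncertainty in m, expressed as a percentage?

20.6%

m is a linear combination, so absolute uncertainties add in quadrature:
  (δm_1)² = 23.0;  (δm_2)² = 1020
δm = √(1050) = 32.4 g
m = 157 g, so δm/m = 32.4/157 = 0.206.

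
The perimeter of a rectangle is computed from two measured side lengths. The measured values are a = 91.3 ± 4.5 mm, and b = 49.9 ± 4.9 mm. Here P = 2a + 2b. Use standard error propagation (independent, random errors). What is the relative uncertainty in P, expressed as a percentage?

4.71%

For a sum/difference, combine absolute errors in quadrature:
  (2·δa)² = 81.0;  (2·δb)² = 96.0
δP = √(177) = 13.3 mm
P = 282 mm, so δP/P = 13.3/282 = 0.0471.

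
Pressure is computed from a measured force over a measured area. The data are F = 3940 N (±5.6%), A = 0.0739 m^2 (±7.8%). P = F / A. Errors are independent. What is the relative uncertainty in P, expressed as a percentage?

9.60%

Each factor contributes (exponent × relative error)² to (δP/P)²:
  (1·δF/F)² = (1×0.0560)² = 0.00314;  (-1·δA/A)² = (-1×0.0780)² = 0.00608
δP/P = √(0.00922) = 0.0960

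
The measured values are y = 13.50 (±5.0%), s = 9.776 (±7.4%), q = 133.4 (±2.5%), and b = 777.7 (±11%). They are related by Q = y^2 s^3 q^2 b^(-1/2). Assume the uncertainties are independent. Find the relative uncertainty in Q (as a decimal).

Relative error in a monomial: (δQ/Q)² = Σ (nᵢ · δxᵢ/xᵢ)².
  (2·δy/y)² = (2×0.0500)² = 0.0100;  (3·δs/s)² = (3×0.0740)² = 0.0493;  (2·δq/q)² = (2×0.0250)² = 0.00250;  (−½·δb/b)² = (-0.5×0.110)² = 0.00303
δQ/Q = √(0.0648) = 0.255

0.255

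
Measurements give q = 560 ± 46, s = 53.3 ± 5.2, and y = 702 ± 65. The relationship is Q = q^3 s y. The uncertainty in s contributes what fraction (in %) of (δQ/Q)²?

12.1%

(δQ/Q)² = (3·δq/q)² + (1·δs/s)² + (1·δy/y)²
  q term: (3×0.0821)² = 0.0607
  s term: (1×0.0976)² = 0.00952
  y term: (1×0.0926)² = 0.00857
Total = 0.0788. Share from s = 0.00952/0.0788 = 0.121.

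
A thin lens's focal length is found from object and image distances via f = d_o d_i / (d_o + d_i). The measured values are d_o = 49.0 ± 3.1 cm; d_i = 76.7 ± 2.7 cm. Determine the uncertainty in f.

1.22 cm

∂f/∂d_o = (d_i/(d_o+d_i))² = 0.372;  ∂f/∂d_i = (d_o/(d_o+d_i))² = 0.152
δf = √((∂f/∂d_o · δd_o)² + (∂f/∂d_i · δd_i)²) = √(1.33 + 0.168) = 1.22 cm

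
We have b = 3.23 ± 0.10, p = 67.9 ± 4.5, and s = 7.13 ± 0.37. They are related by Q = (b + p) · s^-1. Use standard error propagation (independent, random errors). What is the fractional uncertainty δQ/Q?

Let u = b + p = 71.1. δu = √(δb² + δp²) = √(0.0100 + 20.2) = 4.50, so δu/u = 0.0633.
Q is then a monomial in u, s:
δQ/Q = √((δu/u)² + (-1·δs/s)²) = √(0.00400 + 0.00269) = 0.0818

0.0818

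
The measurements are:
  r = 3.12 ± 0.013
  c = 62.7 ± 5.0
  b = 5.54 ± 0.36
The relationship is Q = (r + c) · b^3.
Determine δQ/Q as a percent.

20.9%

Let u = r + c = 65.8. δu = √(δr² + δc²) = √(0.000169 + 25.0) = 5.00, so δu/u = 0.0760.
Q is then a monomial in u, b:
δQ/Q = √((δu/u)² + (3·δb/b)²) = √(0.00577 + 0.0380) = 0.209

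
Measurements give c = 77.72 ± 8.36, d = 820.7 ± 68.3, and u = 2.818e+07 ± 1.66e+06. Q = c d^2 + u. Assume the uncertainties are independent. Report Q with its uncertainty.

Let p = c·d^2 = 5.235e+07. δp/p = √((1·δc/c)² + (2·δd/d)²) = √(0.0116 + 0.0277) = 0.198, so δp = 1.04e+07.
Q = p + u: δQ = √(δp² + δu²) = √(1.08e+14 + 2.76e+12) = 1.05e+07
Q = 8.053e+07.

(8.053 ± 1.05) × 10^7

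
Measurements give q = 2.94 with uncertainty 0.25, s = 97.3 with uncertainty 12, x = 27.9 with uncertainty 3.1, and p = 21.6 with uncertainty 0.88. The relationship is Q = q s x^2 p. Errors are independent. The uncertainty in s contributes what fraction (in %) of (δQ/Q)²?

20.7%

(δQ/Q)² = (1·δq/q)² + (1·δs/s)² + (2·δx/x)² + (1·δp/p)²
  q term: (1×0.0850)² = 0.00723
  s term: (1×0.123)² = 0.0152
  x term: (2×0.111)² = 0.0494
  p term: (1×0.0407)² = 0.00166
Total = 0.0735. Share from s = 0.0152/0.0735 = 0.207.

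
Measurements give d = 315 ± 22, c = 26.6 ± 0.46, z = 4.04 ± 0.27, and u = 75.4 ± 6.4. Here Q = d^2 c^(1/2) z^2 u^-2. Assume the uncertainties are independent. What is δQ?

Since Q is a product/quotient, work with relative uncertainties:
  (2·δd/d)² = (2×0.0698)² = 0.0195;  (½·δc/c)² = (0.5×0.0173)² = 7.48e-05;  (2·δz/z)² = (2×0.0668)² = 0.0179;  (-2·δu/u)² = (-2×0.0849)² = 0.0288
δQ/Q = √(0.0663) = 0.257
Q = 1470, so δQ = 0.257 × 1470 = 378.

378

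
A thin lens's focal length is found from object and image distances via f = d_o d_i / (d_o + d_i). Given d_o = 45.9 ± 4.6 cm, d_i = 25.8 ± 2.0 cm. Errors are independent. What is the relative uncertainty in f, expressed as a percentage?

∂f/∂d_o = (d_i/(d_o+d_i))² = 0.129;  ∂f/∂d_i = (d_o/(d_o+d_i))² = 0.410
δf = √((∂f/∂d_o · δd_o)² + (∂f/∂d_i · δd_i)²) = √(0.355 + 0.672) = 1.01 cm
f = 16.5 cm, so δf/f = 1.01/16.5 = 0.0613.

6.13%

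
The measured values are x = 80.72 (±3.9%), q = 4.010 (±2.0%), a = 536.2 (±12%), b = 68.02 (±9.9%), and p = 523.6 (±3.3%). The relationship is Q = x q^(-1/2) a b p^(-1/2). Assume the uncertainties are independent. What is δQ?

Q is a product of powers, so relative uncertainties combine in quadrature:
  (1·δx/x)² = (1×0.0390)² = 0.00152;  (−½·δq/q)² = (-0.5×0.0200)² = 0.000100;  (1·δa/a)² = (1×0.120)² = 0.0144;  (1·δb/b)² = (1×0.0990)² = 0.00980;  (−½·δp/p)² = (-0.5×0.0330)² = 0.000272
δQ/Q = √(0.0261) = 0.162
Q = 64250, so δQ = 0.162 × 64250 = 10400.

10400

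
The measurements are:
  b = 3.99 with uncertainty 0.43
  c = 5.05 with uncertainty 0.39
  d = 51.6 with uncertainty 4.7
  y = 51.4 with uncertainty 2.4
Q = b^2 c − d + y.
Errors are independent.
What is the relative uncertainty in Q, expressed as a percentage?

23.9%

Let p = b^2·c = 80.4. δp/p = √((2·δb/b)² + (1·δc/c)²) = √(0.0465 + 0.00596) = 0.229, so δp = 18.4.
Q = p − d + y: δQ = √(δp² + δd² + δy²) = √(339 + 22.1 + 5.76) = 19.1
Q = 80.2, so δQ/Q = 19.1/80.2 = 0.239.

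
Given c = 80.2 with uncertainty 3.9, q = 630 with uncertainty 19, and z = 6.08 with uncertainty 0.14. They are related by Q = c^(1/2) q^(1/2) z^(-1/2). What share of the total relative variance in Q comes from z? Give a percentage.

13.9%

(δQ/Q)² = (½·δc/c)² + (½·δq/q)² + (−½·δz/z)²
  c term: (0.5×0.0486)² = 0.000591
  q term: (0.5×0.0302)² = 0.000227
  z term: (-0.5×0.0230)² = 0.000133
Total = 0.000951. Share from z = 0.000133/0.000951 = 0.139.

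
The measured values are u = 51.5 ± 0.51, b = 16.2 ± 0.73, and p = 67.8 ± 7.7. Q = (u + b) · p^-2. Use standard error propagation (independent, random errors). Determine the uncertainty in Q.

0.00335

Let w = u + b = 67.7. δw = √(δu² + δb²) = √(0.260 + 0.533) = 0.891, so δw/w = 0.0132.
Q is then a monomial in w, p:
δQ/Q = √((δw/w)² + (-2·δp/p)²) = √(0.000173 + 0.0516) = 0.228
Q = 0.0147, so δQ = 0.228 × 0.0147 = 0.00335.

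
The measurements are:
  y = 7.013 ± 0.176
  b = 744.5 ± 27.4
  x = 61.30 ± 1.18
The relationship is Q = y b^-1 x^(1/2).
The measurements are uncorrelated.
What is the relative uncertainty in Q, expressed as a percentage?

Q is a product of powers, so relative uncertainties combine in quadrature:
  (1·δy/y)² = (1×0.0251)² = 0.000630;  (-1·δb/b)² = (-1×0.0368)² = 0.00135;  (½·δx/x)² = (0.5×0.0192)² = 9.26e-05
δQ/Q = √(0.00208) = 0.0456

4.56%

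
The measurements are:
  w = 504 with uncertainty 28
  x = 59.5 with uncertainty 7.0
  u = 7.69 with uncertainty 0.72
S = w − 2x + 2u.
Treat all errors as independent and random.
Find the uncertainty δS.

31.3

Each term contributes (cᵢ δxᵢ)² to (δS)²:
  (δw)² = 784;  (2·δx)² = 196;  (2·δu)² = 2.07
δS = √(982) = 31.3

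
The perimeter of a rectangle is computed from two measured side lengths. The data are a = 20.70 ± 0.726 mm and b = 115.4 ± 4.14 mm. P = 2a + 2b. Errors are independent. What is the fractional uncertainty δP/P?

0.0309

Each term contributes (cᵢ δxᵢ)² to (δP)²:
  (2·δa)² = 2.11;  (2·δb)² = 68.6
δP = √(70.7) = 8.41 mm
P = 272.2 mm, so δP/P = 8.41/272.2 = 0.0309.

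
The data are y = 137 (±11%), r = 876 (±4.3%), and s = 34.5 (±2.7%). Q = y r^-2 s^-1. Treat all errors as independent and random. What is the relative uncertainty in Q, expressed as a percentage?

Products/powers → add relative errors in quadrature, weighted by exponent:
  (1·δy/y)² = (1×0.110)² = 0.0121;  (-2·δr/r)² = (-2×0.0430)² = 0.00740;  (-1·δs/s)² = (-1×0.0270)² = 0.000729
δQ/Q = √(0.0202) = 0.142

14.2%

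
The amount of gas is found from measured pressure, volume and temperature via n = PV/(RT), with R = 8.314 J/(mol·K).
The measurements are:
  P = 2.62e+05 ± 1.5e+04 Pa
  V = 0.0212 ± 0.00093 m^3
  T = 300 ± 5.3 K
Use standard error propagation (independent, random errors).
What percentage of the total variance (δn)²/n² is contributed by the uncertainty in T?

(δn/n)² = (1·δP/P)² + (1·δV/V)² + (-1·δT/T)²
  P term: (1×0.0573)² = 0.00328
  V term: (1×0.0439)² = 0.00192
  T term: (-1×0.0177)² = 0.000312
Total = 0.00551. Share from T = 0.000312/0.00551 = 0.0566.

5.66%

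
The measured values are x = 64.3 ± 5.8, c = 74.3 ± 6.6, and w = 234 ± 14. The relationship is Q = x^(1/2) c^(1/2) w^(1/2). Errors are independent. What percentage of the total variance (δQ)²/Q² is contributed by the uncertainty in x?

41.5%

(δQ/Q)² = (½·δx/x)² + (½·δc/c)² + (½·δw/w)²
  x term: (0.5×0.0902)² = 0.00203
  c term: (0.5×0.0888)² = 0.00197
  w term: (0.5×0.0598)² = 0.000895
Total = 0.00490. Share from x = 0.00203/0.00490 = 0.415.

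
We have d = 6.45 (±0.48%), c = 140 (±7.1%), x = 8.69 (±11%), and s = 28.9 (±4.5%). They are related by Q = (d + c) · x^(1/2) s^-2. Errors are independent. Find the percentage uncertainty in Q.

12.5%

Let u = d + c = 146. δu = √(δd² + δc²) = √(0.000959 + 98.8) = 9.94, so δu/u = 0.0679.
Q is then a monomial in u, x, s:
δQ/Q = √((δu/u)² + (½·δx/x)² + (-2·δs/s)²) = √(0.00461 + 0.00302 + 0.00810) = 0.125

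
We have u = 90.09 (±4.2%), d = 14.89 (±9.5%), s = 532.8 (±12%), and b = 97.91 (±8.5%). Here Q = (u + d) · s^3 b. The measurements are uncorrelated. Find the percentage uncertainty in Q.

37.2%

Let w = u + d = 105.0. δw = √(δu² + δd²) = √(14.3 + 2.00) = 4.04, so δw/w = 0.0385.
Q is then a monomial in w, s, b:
δQ/Q = √((δw/w)² + (3·δs/s)² + (1·δb/b)²) = √(0.00148 + 0.130 + 0.00723) = 0.372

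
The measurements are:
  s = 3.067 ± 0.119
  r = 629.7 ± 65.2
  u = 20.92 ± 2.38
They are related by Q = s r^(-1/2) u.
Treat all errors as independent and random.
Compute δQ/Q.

0.131

Relative error in a monomial: (δQ/Q)² = Σ (nᵢ · δxᵢ/xᵢ)².
  (1·δs/s)² = (1×0.0388)² = 0.00151;  (−½·δr/r)² = (-0.5×0.104)² = 0.00268;  (1·δu/u)² = (1×0.114)² = 0.0129
δQ/Q = √(0.0171) = 0.131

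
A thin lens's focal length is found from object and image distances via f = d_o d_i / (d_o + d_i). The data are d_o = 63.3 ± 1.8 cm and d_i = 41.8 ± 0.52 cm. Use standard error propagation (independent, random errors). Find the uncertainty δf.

∂f/∂d_o = (d_i/(d_o+d_i))² = 0.158;  ∂f/∂d_i = (d_o/(d_o+d_i))² = 0.363
δf = √((∂f/∂d_o · δd_o)² + (∂f/∂d_i · δd_i)²) = √(0.0811 + 0.0356) = 0.342 cm

0.342 cm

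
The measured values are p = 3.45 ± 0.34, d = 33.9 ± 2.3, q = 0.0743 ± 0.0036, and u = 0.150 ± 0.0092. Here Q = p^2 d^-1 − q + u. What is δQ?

0.0739

Let w = p^2·d^-1 = 0.351. δw/w = √((2·δp/p)² + (-1·δd/d)²) = √(0.0388 + 0.00460) = 0.208, so δw = 0.0732.
Q = w − q + u: δQ = √(δw² + δq² + δu²) = √(0.00536 + 1.3e-05 + 8.46e-05) = 0.0739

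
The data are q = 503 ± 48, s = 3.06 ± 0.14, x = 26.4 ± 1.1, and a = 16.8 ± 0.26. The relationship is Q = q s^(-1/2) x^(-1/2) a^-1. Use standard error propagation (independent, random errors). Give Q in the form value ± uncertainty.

Each factor contributes (exponent × relative error)² to (δQ/Q)²:
  (1·δq/q)² = (1×0.0954)² = 0.00911;  (−½·δs/s)² = (-0.5×0.0458)² = 0.000523;  (−½·δx/x)² = (-0.5×0.0417)² = 0.000434;  (-1·δa/a)² = (-1×0.0155)² = 0.000240
δQ/Q = √(0.0103) = 0.102
Q = 3.33, so δQ = 0.102 × 3.33 = 0.338.

3.33 ± 0.338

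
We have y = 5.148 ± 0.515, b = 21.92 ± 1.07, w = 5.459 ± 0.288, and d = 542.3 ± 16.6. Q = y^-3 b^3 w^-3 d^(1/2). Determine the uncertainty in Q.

Q is a product of powers, so relative uncertainties combine in quadrature:
  (-3·δy/y)² = (-3×0.100)² = 0.0901;  (3·δb/b)² = (3×0.0488)² = 0.0214;  (-3·δw/w)² = (-3×0.0528)² = 0.0250;  (½·δd/d)² = (0.5×0.0306)² = 0.000234
δQ/Q = √(0.137) = 0.370
Q = 11.05, so δQ = 0.370 × 11.05 = 4.09.

4.09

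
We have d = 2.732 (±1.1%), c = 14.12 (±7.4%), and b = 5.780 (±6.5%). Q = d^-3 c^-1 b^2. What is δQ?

Relative error in a monomial: (δQ/Q)² = Σ (nᵢ · δxᵢ/xᵢ)².
  (-3·δd/d)² = (-3×0.0110)² = 0.00109;  (-1·δc/c)² = (-1×0.0740)² = 0.00548;  (2·δb/b)² = (2×0.0650)² = 0.0169
δQ/Q = √(0.0235) = 0.153
Q = 0.1160, so δQ = 0.153 × 0.1160 = 0.0178.

0.0178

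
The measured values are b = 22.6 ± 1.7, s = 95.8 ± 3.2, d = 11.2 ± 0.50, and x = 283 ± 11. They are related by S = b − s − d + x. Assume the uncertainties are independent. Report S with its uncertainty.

Each term contributes (cᵢ δxᵢ)² to (δS)²:
  (δb)² = 2.89;  (δs)² = 10.2;  (δd)² = 0.250;  (δx)² = 121
δS = √(134) = 11.6
S = 199.

199 ± 11.6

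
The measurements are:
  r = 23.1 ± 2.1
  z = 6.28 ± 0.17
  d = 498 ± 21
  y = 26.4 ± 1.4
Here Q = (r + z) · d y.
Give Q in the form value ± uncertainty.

Let u = r + z = 29.4. δu = √(δr² + δz²) = √(4.41 + 0.0289) = 2.11, so δu/u = 0.0717.
Q is then a monomial in u, d, y:
δQ/Q = √((δu/u)² + (1·δd/d)² + (1·δy/y)²) = √(0.00514 + 0.00178 + 0.00281) = 0.0987
Q = 3.86e+05, so δQ = 0.0987 × 3.86e+05 = 38100.

(3.86 ± 0.381) × 10^5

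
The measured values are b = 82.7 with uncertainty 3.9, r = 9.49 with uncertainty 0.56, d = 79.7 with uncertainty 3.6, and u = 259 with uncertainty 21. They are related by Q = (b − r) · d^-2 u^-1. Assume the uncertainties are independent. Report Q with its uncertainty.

(4.45 ± 0.591) × 10^-5

Let w = b − r = 73.2. δw = √(δb² + δr²) = √(15.2 + 0.314) = 3.94, so δw/w = 0.0538.
Q is then a monomial in w, d, u:
δQ/Q = √((δw/w)² + (-2·δd/d)² + (-1·δu/u)²) = √(0.00290 + 0.00816 + 0.00657) = 0.133
Q = 4.45e-05, so δQ = 0.133 × 4.45e-05 = 5.91e-06.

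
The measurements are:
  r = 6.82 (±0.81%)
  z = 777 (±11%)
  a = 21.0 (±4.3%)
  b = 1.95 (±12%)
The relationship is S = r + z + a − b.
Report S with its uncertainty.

Absolute uncertainties add in quadrature for a linear combination:
  (δr)² = 0.00305;  (δz)² = 7310;  (δa)² = 0.815;  (δb)² = 0.0548
δS = √(7310) = 85.5
S = 803.

803 ± 85.5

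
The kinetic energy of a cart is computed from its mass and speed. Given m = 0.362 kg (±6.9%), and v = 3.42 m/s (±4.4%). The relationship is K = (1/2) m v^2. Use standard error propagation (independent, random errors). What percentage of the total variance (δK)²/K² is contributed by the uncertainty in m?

(δK/K)² = (1·δm/m)² + (2·δv/v)²
  m term: (1×0.0690)² = 0.00476
  v term: (2×0.0440)² = 0.00774
Total = 0.0125. Share from m = 0.00476/0.0125 = 0.381.

38.1%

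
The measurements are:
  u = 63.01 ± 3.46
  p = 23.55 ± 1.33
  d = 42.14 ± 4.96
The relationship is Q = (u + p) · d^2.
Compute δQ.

36800

Let w = u + p = 86.56. δw = √(δu² + δp²) = √(12.0 + 1.77) = 3.71, so δw/w = 0.0428.
Q is then a monomial in w, d:
δQ/Q = √((δw/w)² + (2·δd/d)²) = √(0.00183 + 0.0554) = 0.239
Q = 153700, so δQ = 0.239 × 153700 = 36800.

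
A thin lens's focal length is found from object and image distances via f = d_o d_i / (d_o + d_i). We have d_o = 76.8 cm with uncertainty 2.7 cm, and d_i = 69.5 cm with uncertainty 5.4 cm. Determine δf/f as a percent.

∂f/∂d_o = (d_i/(d_o+d_i))² = 0.226;  ∂f/∂d_i = (d_o/(d_o+d_i))² = 0.276
δf = √((∂f/∂d_o · δd_o)² + (∂f/∂d_i · δd_i)²) = √(0.371 + 2.21) = 1.61 cm
f = 36.5 cm, so δf/f = 1.61/36.5 = 0.0441.

4.41%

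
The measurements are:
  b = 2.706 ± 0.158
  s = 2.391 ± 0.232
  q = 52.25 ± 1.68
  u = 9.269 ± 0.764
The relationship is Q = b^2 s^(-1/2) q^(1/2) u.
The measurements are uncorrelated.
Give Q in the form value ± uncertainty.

317.3 ± 48.2

Each factor contributes (exponent × relative error)² to (δQ/Q)²:
  (2·δb/b)² = (2×0.0584)² = 0.0136;  (−½·δs/s)² = (-0.5×0.0970)² = 0.00235;  (½·δq/q)² = (0.5×0.0322)² = 0.000258;  (1·δu/u)² = (1×0.0824)² = 0.00679
δQ/Q = √(0.0230) = 0.152
Q = 317.3, so δQ = 0.152 × 317.3 = 48.2.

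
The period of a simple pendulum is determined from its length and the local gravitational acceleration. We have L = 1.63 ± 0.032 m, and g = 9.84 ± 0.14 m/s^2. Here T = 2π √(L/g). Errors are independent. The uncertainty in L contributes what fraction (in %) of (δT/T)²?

(δT/T)² = (½·δL/L)² + (−½·δg/g)²
  L term: (0.5×0.0196)² = 9.64e-05
  g term: (-0.5×0.0142)² = 5.06e-05
Total = 0.000147. Share from L = 9.64e-05/0.000147 = 0.656.

65.6%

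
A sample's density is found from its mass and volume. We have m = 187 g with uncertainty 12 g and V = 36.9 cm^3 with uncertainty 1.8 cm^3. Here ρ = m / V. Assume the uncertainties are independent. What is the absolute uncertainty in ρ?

Each factor contributes (exponent × relative error)² to (δρ/ρ)²:
  (1·δm/m)² = (1×0.0642)² = 0.00412;  (-1·δV/V)² = (-1×0.0488)² = 0.00238
δρ/ρ = √(0.00650) = 0.0806
ρ = 5.07 g/cm^3, so δρ = 0.0806 × 5.07 = 0.408 g/cm^3.

0.408 g/cm^3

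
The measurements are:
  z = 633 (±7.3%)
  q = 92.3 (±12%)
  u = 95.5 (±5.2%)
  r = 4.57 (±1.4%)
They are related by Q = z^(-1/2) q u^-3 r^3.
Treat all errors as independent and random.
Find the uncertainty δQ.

8.22e-05

Q is a product of powers, so relative uncertainties combine in quadrature:
  (−½·δz/z)² = (-0.5×0.0730)² = 0.00133;  (1·δq/q)² = (1×0.120)² = 0.0144;  (-3·δu/u)² = (-3×0.0520)² = 0.0243;  (3·δr/r)² = (3×0.0140)² = 0.00176
δQ/Q = √(0.0418) = 0.205
Q = 0.000402, so δQ = 0.205 × 0.000402 = 8.22e-05.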